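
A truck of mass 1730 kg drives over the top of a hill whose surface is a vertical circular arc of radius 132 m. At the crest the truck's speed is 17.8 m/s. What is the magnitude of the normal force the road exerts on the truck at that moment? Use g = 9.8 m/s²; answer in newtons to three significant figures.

At the crest the centripetal acceleration points downward (toward the centre of the arc), so mg − N = mv²/r.
N = m(g − v²/r) = 1730 × (9.8 − (17.8)²/132) = 1730 × (9.8 − 2.400) = 1730 × 7.400 = 12800 N.

12800 N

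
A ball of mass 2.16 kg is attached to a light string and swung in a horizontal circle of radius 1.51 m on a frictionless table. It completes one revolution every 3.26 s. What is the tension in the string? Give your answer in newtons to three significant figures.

v = 2πr/T = 2π × 1.51/3.26 = 2.910 m/s.
The tension is the only horizontal force, so it supplies the full centripetal force: T = m v²/r = 2.16 × (2.910)²/1.51 = 2.16 × 8.470/1.51 = 12.12 N.

12.1 N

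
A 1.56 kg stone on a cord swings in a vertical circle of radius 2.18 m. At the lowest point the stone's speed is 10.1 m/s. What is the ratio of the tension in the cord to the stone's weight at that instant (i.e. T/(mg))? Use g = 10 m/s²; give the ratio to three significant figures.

5.68

At the bottom, T − mg = mv²/r, so T = m(v²/r + g) and T/(mg) = v²/(rg) + 1 = (10.1)²/(2.18 × 10.0) + 1 = 4.679 + 1 = 5.679.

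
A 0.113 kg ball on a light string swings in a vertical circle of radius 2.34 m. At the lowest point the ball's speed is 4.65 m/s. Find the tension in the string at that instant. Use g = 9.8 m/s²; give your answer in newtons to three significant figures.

2.15 N

At the lowest point, T points up (toward the centre) and the weight mg points down (away from the centre), so the net inward force is T − mg = mv²/r.
T = m(v²/r + g) = 0.113 × ((4.65)²/2.34 + 9.8) = 0.113 × (9.240 + 9.8) = 0.113 × 19.04 = 2.152 N.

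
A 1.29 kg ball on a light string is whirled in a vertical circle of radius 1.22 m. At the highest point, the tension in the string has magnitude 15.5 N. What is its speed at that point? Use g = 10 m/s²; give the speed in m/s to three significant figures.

At the top, T + mg = mv²/r, so v = √(r(T/m + g)) = √(1.22 × (15.5/1.29 + 10.0)) = √(1.22 × 22.02) = √26.86 = 5.183 m/s.

5.18 m/s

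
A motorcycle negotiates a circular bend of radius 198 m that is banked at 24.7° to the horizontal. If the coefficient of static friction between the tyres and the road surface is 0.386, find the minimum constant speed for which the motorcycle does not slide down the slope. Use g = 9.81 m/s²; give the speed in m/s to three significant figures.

11.0 m/s

At the minimum speed, friction acts up the slope at its limiting value f = μN. Radially (horizontal, toward centre): N sinθ − μN cosθ = mv²/r. Vertically: N cosθ + μN sinθ = mg.
Dividing: v² = r g (sinθ − μcosθ)/(cosθ + μsinθ).
sinθ − μcosθ = 0.4179 − 0.386×0.9085 = 0.06718; cosθ + μsinθ = 0.9085 + 0.386×0.4179 = 1.070.
v² = 198 × 9.81 × 0.06718/1.070 = 122.0 m²/s², so v = 11.04 m/s.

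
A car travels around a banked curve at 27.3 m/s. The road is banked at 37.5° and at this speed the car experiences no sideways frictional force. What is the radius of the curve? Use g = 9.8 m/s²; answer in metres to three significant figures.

Frictionless banking: tanθ = v²/(rg), so r = v²/(g tanθ).
r = (27.3)²/(9.8 × tan 37.5°) = 745.3/(9.8 × 0.7673) = 745.3/7.520 = 99.11 m.

99.1 m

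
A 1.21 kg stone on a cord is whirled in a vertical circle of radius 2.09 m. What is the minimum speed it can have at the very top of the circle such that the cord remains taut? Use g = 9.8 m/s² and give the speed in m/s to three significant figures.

4.53 m/s

At the highest point the centre is directly below, so both the weight and T act inward: T + mg = mv²/r.
At minimum speed T → 0, so mg = mv_min²/r ⇒ v_min = √(g r) = √(9.8 × 2.09) = 4.526 m/s.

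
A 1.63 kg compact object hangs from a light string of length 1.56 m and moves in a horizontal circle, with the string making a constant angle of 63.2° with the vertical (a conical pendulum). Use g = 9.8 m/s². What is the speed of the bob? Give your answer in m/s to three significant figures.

The radius of the circle is r = L sinθ = 1.56 × sin 63.2° = 1.392 m.
Horizontally T sinθ = mv²/r and vertically T cosθ = mg, so tanθ = v²/(rg).
v = √(r g tanθ) = √(1.392 × 9.8 × 1.980) = √27.01 = 5.198 m/s.

5.20 m/s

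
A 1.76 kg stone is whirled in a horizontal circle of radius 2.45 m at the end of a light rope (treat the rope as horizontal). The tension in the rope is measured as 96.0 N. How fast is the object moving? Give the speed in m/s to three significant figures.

T = m v²/r ⇒ v = √(T r / m) = √(96.0 × 2.45 / 1.76) = √133.6 = 11.56 m/s.

11.6 m/s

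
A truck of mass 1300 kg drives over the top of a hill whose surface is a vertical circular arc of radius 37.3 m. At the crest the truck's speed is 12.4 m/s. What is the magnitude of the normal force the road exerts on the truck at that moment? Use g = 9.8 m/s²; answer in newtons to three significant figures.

7380 N

At the crest the centripetal acceleration points downward (toward the centre of the arc), so mg − N = mv²/r.
N = m(g − v²/r) = 1300 × (9.8 − (12.4)²/37.3) = 1300 × (9.8 − 4.122) = 1300 × 5.678 = 7381 N.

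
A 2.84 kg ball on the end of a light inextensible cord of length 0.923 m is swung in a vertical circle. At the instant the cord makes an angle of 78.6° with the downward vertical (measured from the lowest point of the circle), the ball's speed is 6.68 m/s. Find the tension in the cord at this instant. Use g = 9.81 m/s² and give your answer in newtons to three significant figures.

Take the radial direction toward the centre of the circle as positive. The component of the weight along the string toward the centre is −mg cos φ (φ measured from the bottom), so Newton's second law along the string gives T − mg cos φ = m v²/r.
cos 78.6° = 0.1977, so T = m(v²/r + g cos φ) = 2.84 × ((6.68)²/0.923 + 9.81 × 0.1977) = 2.84 × (48.34 + (1.939)) = 2.84 × 50.28 = 142.8 N.

143 N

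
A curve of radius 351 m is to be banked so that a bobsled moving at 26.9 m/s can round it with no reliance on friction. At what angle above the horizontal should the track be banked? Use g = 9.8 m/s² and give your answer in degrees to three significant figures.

11.9°

For a frictionless banked turn: horizontally N sinθ = mv²/r and vertically N cosθ = mg.
Dividing: tanθ = v²/(r g) = (26.9)²/(351 × 9.8) = 723.6/3440 = 0.2104.
θ = arctan(0.2104) = 11.88°.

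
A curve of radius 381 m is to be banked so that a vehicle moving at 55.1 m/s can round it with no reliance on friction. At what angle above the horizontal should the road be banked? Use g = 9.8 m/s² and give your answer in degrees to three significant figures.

39.1°

With no friction, the horizontal component of the normal force provides the centripetal force: N sinθ = mv²/r, while N cosθ = mg vertically.
Dividing: tanθ = v²/(r g) = (55.1)²/(381 × 9.8) = 3036/3734 = 0.8131.
θ = arctan(0.8131) = 39.12°.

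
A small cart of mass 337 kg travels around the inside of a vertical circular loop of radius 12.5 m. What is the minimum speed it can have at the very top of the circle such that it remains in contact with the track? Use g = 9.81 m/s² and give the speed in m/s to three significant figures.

At the top, both weight mg and N point toward the centre: N + mg = mv²/r.
At minimum speed N → 0, so mg = mv_min²/r ⇒ v_min = √(g r) = √(9.81 × 12.5) = 11.07 m/s.

11.1 m/s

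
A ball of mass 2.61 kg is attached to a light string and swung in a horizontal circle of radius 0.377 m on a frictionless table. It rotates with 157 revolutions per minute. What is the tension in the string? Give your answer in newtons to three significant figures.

ω = 157 rev/min × 2π/60 = 16.44 rad/s, so v = ωr = 16.44 × 0.377 = 6.198 m/s.
The tension is the only horizontal force, so it supplies the full centripetal force: T = m v²/r = 2.61 × (6.198)²/0.377 = 2.61 × 38.42/0.377 = 266.0 N.

266 N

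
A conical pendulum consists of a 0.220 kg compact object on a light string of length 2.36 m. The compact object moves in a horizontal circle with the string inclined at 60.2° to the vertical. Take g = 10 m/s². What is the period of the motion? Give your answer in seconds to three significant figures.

2.15 s

r = L sinθ = 2.048 m. From T sinθ = mω²r and T cosθ = mg: tanθ = ω²r/g, so ω² = g tanθ / r = g/(L cosθ).
ω = √(g/(L cosθ)) = √(10.0/(2.36 × 0.4970)) = √8.526 = 2.920 rad/s.
Period = 2π/ω = 2.152 s.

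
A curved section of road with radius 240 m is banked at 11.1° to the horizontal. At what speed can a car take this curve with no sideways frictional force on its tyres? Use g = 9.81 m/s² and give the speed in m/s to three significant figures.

On a frictionless banked curve, N sinθ = mv²/r and N cosθ = mg, so tanθ = v²/(rg).
v = √(r g tanθ) = √(240 × 9.81 × tan 11.1°) = √(240 × 9.81 × 0.1962) = √461.9 = 21.49 m/s.

21.5 m/s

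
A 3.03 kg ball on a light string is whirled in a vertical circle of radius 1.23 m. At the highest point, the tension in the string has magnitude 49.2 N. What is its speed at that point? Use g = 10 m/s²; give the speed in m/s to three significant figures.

At the top, T + mg = mv²/r, so v = √(r(T/m + g)) = √(1.23 × (49.2/3.03 + 10.0)) = √(1.23 × 26.24) = √32.27 = 5.681 m/s.

5.68 m/s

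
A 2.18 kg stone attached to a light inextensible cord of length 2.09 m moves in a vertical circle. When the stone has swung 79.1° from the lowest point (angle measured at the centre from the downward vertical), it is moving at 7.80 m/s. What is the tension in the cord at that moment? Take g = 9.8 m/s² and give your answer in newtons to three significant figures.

Take the radial direction toward the centre of the circle as positive. The component of the weight along the string toward the centre is −mg cos φ (φ measured from the bottom), so Newton's second law along the string gives T − mg cos φ = m v²/r.
cos 79.1° = 0.1891, so T = m(v²/r + g cos φ) = 2.18 × ((7.80)²/2.09 + 9.8 × 0.1891) = 2.18 × (29.11 + (1.853)) = 2.18 × 30.96 = 67.50 N.

67.5 N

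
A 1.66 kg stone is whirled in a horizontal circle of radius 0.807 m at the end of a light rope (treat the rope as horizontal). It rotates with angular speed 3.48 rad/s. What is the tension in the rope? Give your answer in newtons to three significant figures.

v = ωr = 3.48 × 0.807 = 2.808 m/s.
The tension is the only horizontal force, so it supplies the full centripetal force: T = m v²/r = 1.66 × (2.808)²/0.807 = 1.66 × 7.887/0.807 = 16.22 N.

16.2 N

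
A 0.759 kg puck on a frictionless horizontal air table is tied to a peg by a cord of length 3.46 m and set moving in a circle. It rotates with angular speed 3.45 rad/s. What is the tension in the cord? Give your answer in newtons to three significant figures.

31.3 N

v = ωr = 3.45 × 3.46 = 11.94 m/s.
The tension is the only horizontal force, so it supplies the full centripetal force: T = m v²/r = 0.759 × (11.94)²/3.46 = 0.759 × 142.5/3.46 = 31.26 N.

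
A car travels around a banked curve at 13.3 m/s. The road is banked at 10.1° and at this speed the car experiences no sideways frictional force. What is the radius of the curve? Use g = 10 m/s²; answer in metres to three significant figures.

Frictionless banking: tanθ = v²/(rg), so r = v²/(g tanθ).
r = (13.3)²/(10.0 × tan 10.1°) = 176.9/(10.0 × 0.1781) = 176.9/1.781 = 99.31 m.

99.3 m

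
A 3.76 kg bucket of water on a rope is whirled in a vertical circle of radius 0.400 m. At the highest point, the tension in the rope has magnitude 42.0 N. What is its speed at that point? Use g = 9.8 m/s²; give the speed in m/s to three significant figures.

At the top, T + mg = mv²/r, so v = √(r(T/m + g)) = √(0.400 × (42.0/3.76 + 9.8)) = √(0.400 × 20.97) = √8.388 = 2.896 m/s.

2.90 m/s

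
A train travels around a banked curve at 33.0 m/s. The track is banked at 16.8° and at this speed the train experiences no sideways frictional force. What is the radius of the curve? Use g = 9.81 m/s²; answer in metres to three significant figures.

Frictionless banking: tanθ = v²/(rg), so r = v²/(g tanθ).
r = (33.0)²/(9.81 × tan 16.8°) = 1089/(9.81 × 0.3019) = 1089/2.962 = 367.7 m.

368 m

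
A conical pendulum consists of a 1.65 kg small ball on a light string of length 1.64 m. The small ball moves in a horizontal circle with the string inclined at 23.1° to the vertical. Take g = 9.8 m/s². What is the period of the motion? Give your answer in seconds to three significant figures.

r = L sinθ = 0.6434 m. From T sinθ = mω²r and T cosθ = mg: tanθ = ω²r/g, so ω² = g tanθ / r = g/(L cosθ).
ω = √(g/(L cosθ)) = √(9.8/(1.64 × 0.9198)) = √6.496 = 2.549 rad/s.
Period = 2π/ω = 2.465 s.

2.47 s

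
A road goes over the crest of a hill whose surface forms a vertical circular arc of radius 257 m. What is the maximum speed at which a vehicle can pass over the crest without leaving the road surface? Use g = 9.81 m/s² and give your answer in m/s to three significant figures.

At the crest the centre of the circle is below the vehicle, so the net downward (centripetal) force is mg − N = mv²/r.
The vehicle leaves the road when N → 0, giving v_max = √(g r) = √(9.81 × 257) = 50.21 m/s.

50.2 m/s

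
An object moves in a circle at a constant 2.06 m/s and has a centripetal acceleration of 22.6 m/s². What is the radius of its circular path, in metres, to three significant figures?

0.188 m

a_c = v²/r ⇒ r = v²/a_c = (2.06)²/22.6 = 4.244/22.6 = 0.1878 m.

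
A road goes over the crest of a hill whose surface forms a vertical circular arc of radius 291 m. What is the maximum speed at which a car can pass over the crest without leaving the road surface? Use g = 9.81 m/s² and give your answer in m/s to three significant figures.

53.4 m/s

At the crest the centre of the circle is below the car, so the net downward (centripetal) force is mg − N = mv²/r.
The car leaves the road when N → 0, giving v_max = √(g r) = √(9.81 × 291) = 53.43 m/s.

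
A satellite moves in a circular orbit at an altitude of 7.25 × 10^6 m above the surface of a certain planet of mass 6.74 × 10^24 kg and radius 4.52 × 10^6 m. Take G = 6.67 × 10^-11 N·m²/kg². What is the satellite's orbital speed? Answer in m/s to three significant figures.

6180 m/s

Orbital radius r = R + h = 4.52 × 10^6 + 7.25 × 10^6 = 1.177 × 10^7 m.
Gravity supplies the centripetal force: G M m / r² = m v² / r, so v = √(GM/r).
v = √(6.67 × 10^-11 × 6.74 × 10^24 / 1.177 × 10^7) = √(3.820 × 10^7) = 6180 m/s.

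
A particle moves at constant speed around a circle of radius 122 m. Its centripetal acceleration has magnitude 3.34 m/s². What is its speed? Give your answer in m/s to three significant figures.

20.2 m/s

a_c = v²/r ⇒ v = √(a_c · r) = √(3.34 × 122) = √407.5 = 20.19 m/s.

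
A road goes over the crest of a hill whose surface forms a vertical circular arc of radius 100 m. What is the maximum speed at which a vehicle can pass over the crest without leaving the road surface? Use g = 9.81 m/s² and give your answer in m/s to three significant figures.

At the crest the centre of the circle is below the vehicle, so the net downward (centripetal) force is mg − N = mv²/r.
The vehicle leaves the road when N → 0, giving v_max = √(g r) = √(9.81 × 100) = 31.32 m/s.

31.3 m/s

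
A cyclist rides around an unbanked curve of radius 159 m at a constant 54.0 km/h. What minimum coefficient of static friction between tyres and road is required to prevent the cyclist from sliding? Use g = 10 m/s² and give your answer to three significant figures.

v = 54.0/3.6 = 15.00 m/s.
Friction provides the centripetal force: μ_s m g = m v²/r, so μ_s = v²/(g r) = (15.00)²/(10.0 × 159) = 225.0/1590 = 0.1415.

0.142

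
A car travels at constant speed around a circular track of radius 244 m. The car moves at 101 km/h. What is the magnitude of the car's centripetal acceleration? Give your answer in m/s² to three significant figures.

3.23 m/s²

v = 101 km/h = 101/3.6 = 28.06 m/s.
a_c = v²/r = (28.06)²/244 = 787.1/244 = 3.226 m/s².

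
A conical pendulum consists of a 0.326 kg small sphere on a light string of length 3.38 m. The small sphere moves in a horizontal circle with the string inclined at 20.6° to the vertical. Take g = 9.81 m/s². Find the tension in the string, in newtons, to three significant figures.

Vertically the bob has no acceleration, so T cosθ = mg.
T = mg/cosθ = 0.326 × 9.81 / cos 20.6° = 3.198/0.9361 = 3.417 N.

3.42 N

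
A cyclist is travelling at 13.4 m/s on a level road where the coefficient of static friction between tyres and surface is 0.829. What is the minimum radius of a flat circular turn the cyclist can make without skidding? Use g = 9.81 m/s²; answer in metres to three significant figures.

22.1 m

At the limit, μ_s m g = m v²/r, so r_min = v²/(μ_s g) = (13.4)²/(0.829 × 9.81) = 179.6/8.132 = 22.08 m.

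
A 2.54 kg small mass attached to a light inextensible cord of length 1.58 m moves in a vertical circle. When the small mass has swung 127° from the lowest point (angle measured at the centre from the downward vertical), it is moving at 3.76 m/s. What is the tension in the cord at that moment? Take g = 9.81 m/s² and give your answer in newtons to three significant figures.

Take the radial direction toward the centre of the circle as positive. The component of the weight along the string toward the centre is −mg cos φ (φ measured from the bottom), so Newton's second law along the string gives T − mg cos φ = m v²/r.
cos 127° = -0.6018, so T = m(v²/r + g cos φ) = 2.54 × ((3.76)²/1.58 + 9.81 × -0.6018) = 2.54 × (8.948 + (-5.904)) = 2.54 × 3.044 = 7.732 N.

7.73 N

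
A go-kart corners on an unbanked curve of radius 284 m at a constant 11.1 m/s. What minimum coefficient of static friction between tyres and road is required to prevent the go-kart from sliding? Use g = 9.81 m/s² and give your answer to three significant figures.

Friction provides the centripetal force: μ_s m g = m v²/r, so μ_s = v²/(g r) = (11.10)²/(9.81 × 284) = 123.2/2786 = 0.04422.

0.0442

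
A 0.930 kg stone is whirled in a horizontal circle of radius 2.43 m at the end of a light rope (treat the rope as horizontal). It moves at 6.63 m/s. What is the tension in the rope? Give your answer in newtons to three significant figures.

The tension is the only horizontal force, so it supplies the full centripetal force: T = m v²/r = 0.930 × (6.630)²/2.43 = 0.930 × 43.96/2.43 = 16.82 N.

16.8 N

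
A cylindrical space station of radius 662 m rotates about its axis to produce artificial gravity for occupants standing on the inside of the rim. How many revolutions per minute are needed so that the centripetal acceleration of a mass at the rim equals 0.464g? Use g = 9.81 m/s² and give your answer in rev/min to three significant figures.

0.792 rev/min

Require ω²r = 0.464g, so ω = √(0.464 × 9.81/662) = 0.08292 rad/s.
In rev/min: ω × 60/(2π) = 0.08292 × 60/(2π) = 0.7918 rev/min.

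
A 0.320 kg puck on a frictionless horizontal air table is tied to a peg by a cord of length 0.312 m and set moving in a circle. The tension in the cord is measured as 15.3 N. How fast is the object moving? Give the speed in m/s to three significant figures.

3.86 m/s

T = m v²/r ⇒ v = √(T r / m) = √(15.3 × 0.312 / 0.320) = √14.92 = 3.862 m/s.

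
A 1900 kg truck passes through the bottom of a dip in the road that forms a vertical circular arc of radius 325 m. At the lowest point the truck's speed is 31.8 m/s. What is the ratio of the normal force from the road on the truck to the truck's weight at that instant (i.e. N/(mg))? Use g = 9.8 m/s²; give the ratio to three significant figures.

1.32

At the bottom, N − mg = mv²/r, so N = m(v²/r + g) and N/(mg) = v²/(rg) + 1 = (31.8)²/(325 × 9.8) + 1 = 0.3175 + 1 = 1.318.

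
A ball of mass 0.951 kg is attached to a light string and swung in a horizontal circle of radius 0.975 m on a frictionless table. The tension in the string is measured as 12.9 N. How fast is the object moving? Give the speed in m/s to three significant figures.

3.64 m/s

T = m v²/r ⇒ v = √(T r / m) = √(12.9 × 0.975 / 0.951) = √13.23 = 3.637 m/s.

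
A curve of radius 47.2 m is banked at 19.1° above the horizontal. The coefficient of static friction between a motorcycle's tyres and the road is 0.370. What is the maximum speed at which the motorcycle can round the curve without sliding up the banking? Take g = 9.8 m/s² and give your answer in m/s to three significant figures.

19.5 m/s

At the maximum speed, friction acts down the slope at its limiting value f = μN. Radially (horizontal, toward centre): N sinθ + μN cosθ = mv²/r. Vertically: N cosθ − μN sinθ = mg.
Dividing: v² = r g (sinθ + μcosθ)/(cosθ − μsinθ).
sinθ + μcosθ = 0.3272 + 0.370×0.9449 = 0.6768; cosθ − μsinθ = 0.9449 − 0.370×0.3272 = 0.8239.
v² = 47.2 × 9.8 × 0.6768/0.8239 = 380.0 m²/s², so v = 19.49 m/s.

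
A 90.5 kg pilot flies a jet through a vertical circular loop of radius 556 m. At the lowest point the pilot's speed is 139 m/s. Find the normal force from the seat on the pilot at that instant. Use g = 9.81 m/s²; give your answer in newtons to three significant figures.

4030 N

At the lowest point, N points up (toward the centre) and the weight mg points down (away from the centre), so the net inward force is N − mg = mv²/r.
N = m(v²/r + g) = 90.5 × ((139)²/556 + 9.81) = 90.5 × (34.75 + 9.81) = 90.5 × 44.56 = 4033 N.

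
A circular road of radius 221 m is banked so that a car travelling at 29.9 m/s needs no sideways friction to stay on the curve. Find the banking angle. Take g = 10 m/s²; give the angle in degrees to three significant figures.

For a frictionless banked turn: horizontally N sinθ = mv²/r and vertically N cosθ = mg.
Dividing: tanθ = v²/(r g) = (29.9)²/(221 × 10.0) = 894.0/2210 = 0.4045.
θ = arctan(0.4045) = 22.02°.

22.0°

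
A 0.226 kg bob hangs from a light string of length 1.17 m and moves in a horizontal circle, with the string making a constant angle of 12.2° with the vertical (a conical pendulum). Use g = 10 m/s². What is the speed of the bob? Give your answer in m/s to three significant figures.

The radius of the circle is r = L sinθ = 1.17 × sin 12.2° = 0.2473 m.
Horizontally T sinθ = mv²/r and vertically T cosθ = mg, so tanθ = v²/(rg).
v = √(r g tanθ) = √(0.2473 × 10.0 × 0.2162) = √0.5346 = 0.7311 m/s.

0.731 m/s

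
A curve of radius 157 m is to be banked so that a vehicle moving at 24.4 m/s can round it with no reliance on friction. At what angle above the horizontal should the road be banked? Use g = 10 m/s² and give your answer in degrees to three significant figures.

20.8°

With no friction, the horizontal component of the normal force provides the centripetal force: N sinθ = mv²/r, while N cosθ = mg vertically.
Dividing: tanθ = v²/(r g) = (24.4)²/(157 × 10.0) = 595.4/1570 = 0.3792.
θ = arctan(0.3792) = 20.77°.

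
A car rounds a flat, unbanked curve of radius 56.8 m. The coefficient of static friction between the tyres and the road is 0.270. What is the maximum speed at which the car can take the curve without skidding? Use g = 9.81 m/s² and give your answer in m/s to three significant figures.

Friction provides the centripetal force on a flat curve. At maximum speed it is at its limiting value: μ_s m g = m v²/r.
Mass cancels: v_max = √(μ_s g r) = √(0.270 × 9.81 × 56.8) = √150.4 = 12.27 m/s.

12.3 m/s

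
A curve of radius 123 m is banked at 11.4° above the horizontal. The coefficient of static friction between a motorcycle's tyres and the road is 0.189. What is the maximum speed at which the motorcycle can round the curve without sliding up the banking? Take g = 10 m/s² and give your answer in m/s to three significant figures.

At the maximum speed, friction acts down the slope at its limiting value f = μN. Radially (horizontal, toward centre): N sinθ + μN cosθ = mv²/r. Vertically: N cosθ − μN sinθ = mg.
Dividing: v² = r g (sinθ + μcosθ)/(cosθ − μsinθ).
sinθ + μcosθ = 0.1977 + 0.189×0.9803 = 0.3829; cosθ − μsinθ = 0.9803 − 0.189×0.1977 = 0.9429.
v² = 123 × 10.0 × 0.3829/0.9429 = 499.5 m²/s², so v = 22.35 m/s.

22.3 m/s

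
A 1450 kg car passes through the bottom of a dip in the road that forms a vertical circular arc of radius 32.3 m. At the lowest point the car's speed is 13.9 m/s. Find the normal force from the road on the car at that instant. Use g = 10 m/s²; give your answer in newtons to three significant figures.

23200 N

At the lowest point, N points up (toward the centre) and the weight mg points down (away from the centre), so the net inward force is N − mg = mv²/r.
N = m(v²/r + g) = 1450 × ((13.9)²/32.3 + 10.0) = 1450 × (5.982 + 10.0) = 1450 × 15.98 = 23170 N.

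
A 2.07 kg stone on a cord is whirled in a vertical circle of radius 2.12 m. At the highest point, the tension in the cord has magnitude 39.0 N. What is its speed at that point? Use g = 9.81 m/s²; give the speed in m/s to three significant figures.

At the top, T + mg = mv²/r, so v = √(r(T/m + g)) = √(2.12 × (39.0/2.07 + 9.81)) = √(2.12 × 28.65) = √60.74 = 7.794 m/s.

7.79 m/s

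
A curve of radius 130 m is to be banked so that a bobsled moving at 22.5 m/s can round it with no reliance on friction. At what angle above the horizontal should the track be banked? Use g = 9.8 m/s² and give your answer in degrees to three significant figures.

For a frictionless banked turn: horizontally N sinθ = mv²/r and vertically N cosθ = mg.
Dividing: tanθ = v²/(r g) = (22.5)²/(130 × 9.8) = 506.2/1274 = 0.3974.
θ = arctan(0.3974) = 21.67°.

21.7°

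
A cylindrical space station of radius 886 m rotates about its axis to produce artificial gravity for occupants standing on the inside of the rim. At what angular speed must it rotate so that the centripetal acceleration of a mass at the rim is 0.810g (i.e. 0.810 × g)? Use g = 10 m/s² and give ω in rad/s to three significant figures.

Centripetal acceleration a_c = ω²r. Setting ω²r = 0.810g:
ω = √(0.810g / r) = √(0.810 × 10.0 / 886) = √0.009142 = 0.09561 rad/s.

0.0956 rad/s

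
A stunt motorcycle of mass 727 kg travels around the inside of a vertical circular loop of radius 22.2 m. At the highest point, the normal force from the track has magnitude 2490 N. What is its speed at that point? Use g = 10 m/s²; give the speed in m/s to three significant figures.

At the top, N + mg = mv²/r, so v = √(r(N/m + g)) = √(22.2 × (2490/727 + 10.0)) = √(22.2 × 13.43) = √298.0 = 17.26 m/s.

17.3 m/s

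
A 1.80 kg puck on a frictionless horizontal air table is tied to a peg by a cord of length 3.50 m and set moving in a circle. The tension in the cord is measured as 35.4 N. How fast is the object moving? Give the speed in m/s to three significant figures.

8.30 m/s

T = m v²/r ⇒ v = √(T r / m) = √(35.4 × 3.50 / 1.80) = √68.83 = 8.297 m/s.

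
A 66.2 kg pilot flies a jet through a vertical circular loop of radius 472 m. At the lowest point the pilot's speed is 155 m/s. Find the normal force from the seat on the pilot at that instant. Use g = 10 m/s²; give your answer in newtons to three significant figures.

At the lowest point, N points up (toward the centre) and the weight mg points down (away from the centre), so the net inward force is N − mg = mv²/r.
N = m(v²/r + g) = 66.2 × ((155)²/472 + 10.0) = 66.2 × (50.90 + 10.0) = 66.2 × 60.90 = 4032 N.

4030 N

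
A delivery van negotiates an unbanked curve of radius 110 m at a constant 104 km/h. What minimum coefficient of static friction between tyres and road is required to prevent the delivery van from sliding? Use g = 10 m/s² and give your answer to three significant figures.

0.759

v = 104/3.6 = 28.89 m/s.
Friction provides the centripetal force: μ_s m g = m v²/r, so μ_s = v²/(g r) = (28.89)²/(10.0 × 110) = 834.6/1100 = 0.7587.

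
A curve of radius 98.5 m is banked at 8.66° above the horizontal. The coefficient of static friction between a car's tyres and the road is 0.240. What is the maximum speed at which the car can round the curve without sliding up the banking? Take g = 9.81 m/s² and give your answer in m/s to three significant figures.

19.8 m/s

At the maximum speed, friction acts down the slope at its limiting value f = μN. Radially (horizontal, toward centre): N sinθ + μN cosθ = mv²/r. Vertically: N cosθ − μN sinθ = mg.
Dividing: v² = r g (sinθ + μcosθ)/(cosθ − μsinθ).
sinθ + μcosθ = 0.1506 + 0.240×0.9886 = 0.3878; cosθ − μsinθ = 0.9886 − 0.240×0.1506 = 0.9525.
v² = 98.5 × 9.81 × 0.3878/0.9525 = 393.5 m²/s², so v = 19.84 m/s.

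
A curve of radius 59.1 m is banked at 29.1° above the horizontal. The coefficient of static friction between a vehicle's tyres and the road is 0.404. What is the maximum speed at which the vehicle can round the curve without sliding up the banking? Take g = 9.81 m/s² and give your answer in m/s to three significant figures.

26.8 m/s

At the maximum speed, friction acts down the slope at its limiting value f = μN. Radially (horizontal, toward centre): N sinθ + μN cosθ = mv²/r. Vertically: N cosθ − μN sinθ = mg.
Dividing: v² = r g (sinθ + μcosθ)/(cosθ − μsinθ).
sinθ + μcosθ = 0.4863 + 0.404×0.8738 = 0.8393; cosθ − μsinθ = 0.8738 − 0.404×0.4863 = 0.6773.
v² = 59.1 × 9.81 × 0.8393/0.6773 = 718.5 m²/s², so v = 26.80 m/s.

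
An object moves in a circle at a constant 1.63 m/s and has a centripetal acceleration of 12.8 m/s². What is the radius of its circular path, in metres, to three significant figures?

a_c = v²/r ⇒ r = v²/a_c = (1.63)²/12.8 = 2.657/12.8 = 0.2076 m.

0.208 m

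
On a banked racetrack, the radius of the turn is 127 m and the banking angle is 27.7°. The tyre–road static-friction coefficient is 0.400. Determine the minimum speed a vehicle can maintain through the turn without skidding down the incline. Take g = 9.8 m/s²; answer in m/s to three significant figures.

At the minimum speed, friction acts up the slope at its limiting value f = μN. Radially (horizontal, toward centre): N sinθ − μN cosθ = mv²/r. Vertically: N cosθ + μN sinθ = mg.
Dividing: v² = r g (sinθ − μcosθ)/(cosθ + μsinθ).
sinθ − μcosθ = 0.4648 − 0.400×0.8854 = 0.1107; cosθ + μsinθ = 0.8854 + 0.400×0.4648 = 1.071.
v² = 127 × 9.8 × 0.1107/1.071 = 128.6 m²/s², so v = 11.34 m/s.

11.3 m/s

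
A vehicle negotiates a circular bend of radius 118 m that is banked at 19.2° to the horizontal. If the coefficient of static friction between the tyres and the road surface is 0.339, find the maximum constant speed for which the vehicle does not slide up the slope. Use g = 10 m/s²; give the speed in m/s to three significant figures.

At the maximum speed, friction acts down the slope at its limiting value f = μN. Radially (horizontal, toward centre): N sinθ + μN cosθ = mv²/r. Vertically: N cosθ − μN sinθ = mg.
Dividing: v² = r g (sinθ + μcosθ)/(cosθ − μsinθ).
sinθ + μcosθ = 0.3289 + 0.339×0.9444 = 0.6490; cosθ − μsinθ = 0.9444 − 0.339×0.3289 = 0.8329.
v² = 118 × 10.0 × 0.6490/0.8329 = 919.5 m²/s², so v = 30.32 m/s.

30.3 m/s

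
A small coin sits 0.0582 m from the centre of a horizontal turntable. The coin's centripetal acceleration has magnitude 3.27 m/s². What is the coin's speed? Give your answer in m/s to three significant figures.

0.436 m/s

a_c = v²/r ⇒ v = √(a_c · r) = √(3.27 × 0.0582) = √0.1903 = 0.4362 m/s.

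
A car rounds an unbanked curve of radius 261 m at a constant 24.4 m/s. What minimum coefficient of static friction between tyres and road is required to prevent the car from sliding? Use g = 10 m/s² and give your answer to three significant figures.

0.228

Friction provides the centripetal force: μ_s m g = m v²/r, so μ_s = v²/(g r) = (24.40)²/(10.0 × 261) = 595.4/2610 = 0.2281.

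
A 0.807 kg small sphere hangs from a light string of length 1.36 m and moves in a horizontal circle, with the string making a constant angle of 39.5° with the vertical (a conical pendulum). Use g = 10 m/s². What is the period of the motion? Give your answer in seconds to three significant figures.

r = L sinθ = 0.8651 m. From T sinθ = mω²r and T cosθ = mg: tanθ = ω²r/g, so ω² = g tanθ / r = g/(L cosθ).
ω = √(g/(L cosθ)) = √(10.0/(1.36 × 0.7716)) = √9.529 = 3.087 rad/s.
Period = 2π/ω = 2.035 s.

2.04 s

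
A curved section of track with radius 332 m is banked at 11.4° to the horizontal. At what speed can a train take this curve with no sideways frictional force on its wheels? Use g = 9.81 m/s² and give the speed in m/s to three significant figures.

On a frictionless banked curve, N sinθ = mv²/r and N cosθ = mg, so tanθ = v²/(rg).
v = √(r g tanθ) = √(332 × 9.81 × tan 11.4°) = √(332 × 9.81 × 0.2016) = √656.7 = 25.63 m/s.

25.6 m/s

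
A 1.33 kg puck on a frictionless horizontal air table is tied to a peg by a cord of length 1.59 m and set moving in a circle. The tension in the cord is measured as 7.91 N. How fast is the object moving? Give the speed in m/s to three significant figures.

T = m v²/r ⇒ v = √(T r / m) = √(7.91 × 1.59 / 1.33) = √9.456 = 3.075 m/s.

3.08 m/s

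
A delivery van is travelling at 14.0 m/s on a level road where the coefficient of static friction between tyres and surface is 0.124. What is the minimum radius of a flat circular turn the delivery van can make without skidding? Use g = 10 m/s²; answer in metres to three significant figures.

158 m

At the limit, μ_s m g = m v²/r, so r_min = v²/(μ_s g) = (14.0)²/(0.124 × 10.0) = 196.0/1.240 = 158.1 m.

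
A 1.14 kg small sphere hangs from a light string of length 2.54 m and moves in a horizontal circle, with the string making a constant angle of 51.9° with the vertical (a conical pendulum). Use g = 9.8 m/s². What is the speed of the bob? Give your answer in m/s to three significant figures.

5.00 m/s

The radius of the circle is r = L sinθ = 2.54 × sin 51.9° = 1.999 m.
Horizontally T sinθ = mv²/r and vertically T cosθ = mg, so tanθ = v²/(rg).
v = √(r g tanθ) = √(1.999 × 9.8 × 1.275) = √24.98 = 4.998 m/s.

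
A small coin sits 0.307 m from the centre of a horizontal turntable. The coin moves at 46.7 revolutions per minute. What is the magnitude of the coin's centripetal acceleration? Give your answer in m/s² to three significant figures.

7.34 m/s²

ω = 46.7 rev/min × 2π/60 = 4.890 rad/s, so v = ωr = 4.890 × 0.307 = 1.501 m/s.
a_c = v²/r = (1.501)²/0.307 = 2.254/0.307 = 7.342 m/s².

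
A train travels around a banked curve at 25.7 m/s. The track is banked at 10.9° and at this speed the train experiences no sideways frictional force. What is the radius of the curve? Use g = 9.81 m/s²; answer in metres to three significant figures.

Frictionless banking: tanθ = v²/(rg), so r = v²/(g tanθ).
r = (25.7)²/(9.81 × tan 10.9°) = 660.5/(9.81 × 0.1926) = 660.5/1.889 = 349.6 m.

350 m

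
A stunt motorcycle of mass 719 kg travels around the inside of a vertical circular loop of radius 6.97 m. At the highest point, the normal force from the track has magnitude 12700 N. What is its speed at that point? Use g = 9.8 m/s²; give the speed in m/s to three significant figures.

At the top, N + mg = mv²/r, so v = √(r(N/m + g)) = √(6.97 × (12700/719 + 9.8)) = √(6.97 × 27.46) = √191.4 = 13.84 m/s.

13.8 m/s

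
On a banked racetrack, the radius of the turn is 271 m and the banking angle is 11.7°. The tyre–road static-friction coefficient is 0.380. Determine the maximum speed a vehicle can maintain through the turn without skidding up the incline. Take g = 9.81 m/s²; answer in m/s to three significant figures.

At the maximum speed, friction acts down the slope at its limiting value f = μN. Radially (horizontal, toward centre): N sinθ + μN cosθ = mv²/r. Vertically: N cosθ − μN sinθ = mg.
Dividing: v² = r g (sinθ + μcosθ)/(cosθ − μsinθ).
sinθ + μcosθ = 0.2028 + 0.380×0.9792 = 0.5749; cosθ − μsinθ = 0.9792 − 0.380×0.2028 = 0.9022.
v² = 271 × 9.81 × 0.5749/0.9022 = 1694 m²/s², so v = 41.16 m/s.

41.2 m/s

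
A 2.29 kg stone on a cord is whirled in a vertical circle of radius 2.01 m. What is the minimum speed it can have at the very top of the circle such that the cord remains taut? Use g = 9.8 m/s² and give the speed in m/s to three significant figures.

4.44 m/s

At the highest point the centre is directly below, so both the weight and T act inward: T + mg = mv²/r.
At minimum speed T → 0, so mg = mv_min²/r ⇒ v_min = √(g r) = √(9.8 × 2.01) = 4.438 m/s.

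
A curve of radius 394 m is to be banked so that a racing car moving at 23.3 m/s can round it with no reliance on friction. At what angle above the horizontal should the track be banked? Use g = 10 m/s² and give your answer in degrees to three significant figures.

7.85°

With no friction, the horizontal component of the normal force provides the centripetal force: N sinθ = mv²/r, while N cosθ = mg vertically.
Dividing: tanθ = v²/(r g) = (23.3)²/(394 × 10.0) = 542.9/3940 = 0.1378.
θ = arctan(0.1378) = 7.845°.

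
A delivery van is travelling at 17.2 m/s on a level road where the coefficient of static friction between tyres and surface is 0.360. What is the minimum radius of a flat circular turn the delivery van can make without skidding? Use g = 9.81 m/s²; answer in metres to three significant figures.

83.8 m

At the limit, μ_s m g = m v²/r, so r_min = v²/(μ_s g) = (17.2)²/(0.360 × 9.81) = 295.8/3.532 = 83.77 m.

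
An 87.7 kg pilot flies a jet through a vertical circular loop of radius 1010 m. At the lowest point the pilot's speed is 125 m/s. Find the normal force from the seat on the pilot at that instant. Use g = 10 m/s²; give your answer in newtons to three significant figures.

2230 N

At the lowest point, N points up (toward the centre) and the weight mg points down (away from the centre), so the net inward force is N − mg = mv²/r.
N = m(v²/r + g) = 87.7 × ((125)²/1010 + 10.0) = 87.7 × (15.47 + 10.0) = 87.7 × 25.47 = 2234 N.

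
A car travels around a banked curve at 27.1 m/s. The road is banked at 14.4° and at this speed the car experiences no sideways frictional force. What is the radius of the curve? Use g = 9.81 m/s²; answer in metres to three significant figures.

292 m

Frictionless banking: tanθ = v²/(rg), so r = v²/(g tanθ).
r = (27.1)²/(9.81 × tan 14.4°) = 734.4/(9.81 × 0.2568) = 734.4/2.519 = 291.6 m.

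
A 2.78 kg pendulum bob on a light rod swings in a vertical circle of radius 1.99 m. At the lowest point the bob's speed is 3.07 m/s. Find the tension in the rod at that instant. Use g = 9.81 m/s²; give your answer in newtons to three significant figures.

40.4 N

At the lowest point, T points up (toward the centre) and the weight mg points down (away from the centre), so the net inward force is T − mg = mv²/r.
T = m(v²/r + g) = 2.78 × ((3.07)²/1.99 + 9.81) = 2.78 × (4.736 + 9.81) = 2.78 × 14.55 = 40.44 N.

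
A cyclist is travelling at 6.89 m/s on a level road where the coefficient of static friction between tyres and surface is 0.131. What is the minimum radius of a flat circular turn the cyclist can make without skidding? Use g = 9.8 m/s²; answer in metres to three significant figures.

37.0 m

At the limit, μ_s m g = m v²/r, so r_min = v²/(μ_s g) = (6.89)²/(0.131 × 9.8) = 47.47/1.284 = 36.98 m.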